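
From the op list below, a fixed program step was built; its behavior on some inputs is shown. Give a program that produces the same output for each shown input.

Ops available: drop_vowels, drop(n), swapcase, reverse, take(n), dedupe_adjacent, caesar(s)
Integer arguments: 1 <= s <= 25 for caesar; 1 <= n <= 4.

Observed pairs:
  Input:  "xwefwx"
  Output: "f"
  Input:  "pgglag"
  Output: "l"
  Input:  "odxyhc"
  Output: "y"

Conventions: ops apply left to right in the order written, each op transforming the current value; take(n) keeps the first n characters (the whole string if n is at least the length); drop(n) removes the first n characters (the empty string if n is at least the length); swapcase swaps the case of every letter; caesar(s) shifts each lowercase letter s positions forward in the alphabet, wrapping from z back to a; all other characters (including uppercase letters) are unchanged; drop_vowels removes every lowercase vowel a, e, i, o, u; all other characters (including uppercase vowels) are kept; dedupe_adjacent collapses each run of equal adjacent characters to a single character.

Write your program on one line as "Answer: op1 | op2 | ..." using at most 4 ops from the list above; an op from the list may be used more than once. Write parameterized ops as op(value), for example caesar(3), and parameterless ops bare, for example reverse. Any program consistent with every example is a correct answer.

take(4) | reverse | take(1)

Check, running the answer program on each example:
  "xwefwx" -> "xwef" -> "fewx" -> "f"
  "pgglag" -> "pggl" -> "lggp" -> "l"
  "odxyhc" -> "odxy" -> "yxdo" -> "y"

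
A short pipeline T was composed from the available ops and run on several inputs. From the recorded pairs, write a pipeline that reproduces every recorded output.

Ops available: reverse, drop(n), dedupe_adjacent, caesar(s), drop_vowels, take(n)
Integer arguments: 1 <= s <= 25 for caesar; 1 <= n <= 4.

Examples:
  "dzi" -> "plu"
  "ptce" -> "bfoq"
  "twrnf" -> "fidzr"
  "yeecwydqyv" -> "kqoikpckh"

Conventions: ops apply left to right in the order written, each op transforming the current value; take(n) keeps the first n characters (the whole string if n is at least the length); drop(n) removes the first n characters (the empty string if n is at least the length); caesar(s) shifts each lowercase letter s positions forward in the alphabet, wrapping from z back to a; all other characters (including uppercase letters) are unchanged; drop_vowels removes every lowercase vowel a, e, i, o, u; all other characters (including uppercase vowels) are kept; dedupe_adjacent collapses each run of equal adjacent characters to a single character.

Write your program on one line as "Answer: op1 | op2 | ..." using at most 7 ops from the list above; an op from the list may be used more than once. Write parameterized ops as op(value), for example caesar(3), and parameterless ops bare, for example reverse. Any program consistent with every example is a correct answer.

dedupe_adjacent | reverse | caesar(25) | caesar(19) | caesar(20) | reverse

Check, running the answer program on each example:
  "dzi" -> "dzi" -> "izd" -> "hyc" -> "arv" -> "ulp" -> "plu"
  "ptce" -> "ptce" -> "ectp" -> "dbso" -> "wulh" -> "qofb" -> "bfoq"
  "twrnf" -> "twrnf" -> "fnrwt" -> "emqvs" -> "xfjol" -> "rzdif" -> "fidzr"
  "yeecwydqyv" -> "yecwydqyv" -> "vyqdywcey" -> "uxpcxvbdx" -> "nqivqouwq" -> "hkcpkioqk" -> "kqoikpckh"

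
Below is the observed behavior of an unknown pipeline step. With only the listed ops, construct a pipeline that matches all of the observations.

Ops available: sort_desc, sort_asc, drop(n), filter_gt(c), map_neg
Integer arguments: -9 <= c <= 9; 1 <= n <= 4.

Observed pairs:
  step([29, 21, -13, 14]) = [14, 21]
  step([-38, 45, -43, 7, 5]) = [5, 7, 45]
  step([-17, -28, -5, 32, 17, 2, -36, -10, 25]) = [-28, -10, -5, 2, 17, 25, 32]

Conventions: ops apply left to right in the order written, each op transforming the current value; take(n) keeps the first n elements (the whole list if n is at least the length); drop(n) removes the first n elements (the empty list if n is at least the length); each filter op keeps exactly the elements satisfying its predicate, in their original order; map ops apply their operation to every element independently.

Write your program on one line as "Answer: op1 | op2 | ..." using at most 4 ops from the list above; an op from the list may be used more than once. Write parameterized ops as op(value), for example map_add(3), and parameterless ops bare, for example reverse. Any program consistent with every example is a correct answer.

drop(1) | sort_desc | sort_asc | drop(1)

Check, running the answer program on each example:
  [29, 21, -13, 14] -> [21, -13, 14] -> [21, 14, -13] -> [-13, 14, 21] -> [14, 21]
  [-38, 45, -43, 7, 5] -> [45, -43, 7, 5] -> [45, 7, 5, -43] -> [-43, 5, 7, 45] -> [5, 7, 45]
  [-17, -28, -5, 32, 17, 2, -36, -10, 25] -> [-28, -5, 32, 17, 2, -36, -10, 25] -> [32, 25, 17, 2, -5, -10, -28, -36] -> [-36, -28, -10, -5, 2, 17, 25, 32] -> [-28, -10, -5, 2, 17, 25, 32]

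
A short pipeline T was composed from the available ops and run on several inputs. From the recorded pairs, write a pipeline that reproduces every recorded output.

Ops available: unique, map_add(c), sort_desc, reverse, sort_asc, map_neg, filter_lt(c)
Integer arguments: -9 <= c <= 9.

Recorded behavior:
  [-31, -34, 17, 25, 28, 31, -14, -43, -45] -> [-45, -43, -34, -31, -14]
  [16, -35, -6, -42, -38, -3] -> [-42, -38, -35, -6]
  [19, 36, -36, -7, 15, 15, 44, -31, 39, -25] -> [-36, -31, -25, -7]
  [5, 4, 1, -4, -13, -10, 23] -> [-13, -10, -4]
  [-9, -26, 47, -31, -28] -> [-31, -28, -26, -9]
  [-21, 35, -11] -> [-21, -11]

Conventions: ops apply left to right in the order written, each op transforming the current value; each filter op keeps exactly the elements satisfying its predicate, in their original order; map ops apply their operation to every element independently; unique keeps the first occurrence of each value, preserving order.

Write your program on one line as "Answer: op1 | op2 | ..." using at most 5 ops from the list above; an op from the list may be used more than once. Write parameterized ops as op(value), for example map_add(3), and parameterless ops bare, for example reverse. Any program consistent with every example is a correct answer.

sort_desc | filter_lt(3) | filter_lt(-3) | reverse

Check, running the answer program on each example:
  [-31, -34, 17, 25, 28, 31, -14, -43, -45] -> [31, 28, 25, 17, -14, -31, -34, -43, -45] -> [-14, -31, -34, -43, -45] -> [-14, -31, -34, -43, -45] -> [-45, -43, -34, -31, -14]
  [16, -35, -6, -42, -38, -3] -> [16, -3, -6, -35, -38, -42] -> [-3, -6, -35, -38, -42] -> [-6, -35, -38, -42] -> [-42, -38, -35, -6]
  [19, 36, -36, -7, 15, 15, 44, -31, 39, -25] -> [44, 39, 36, 19, 15, 15, -7, -25, -31, -36] -> [-7, -25, -31, -36] -> [-7, -25, -31, -36] -> [-36, -31, -25, -7]
  [5, 4, 1, -4, -13, -10, 23] -> [23, 5, 4, 1, -4, -10, -13] -> [1, -4, -10, -13] -> [-4, -10, -13] -> [-13, -10, -4]
  [-9, -26, 47, -31, -28] -> [47, -9, -26, -28, -31] -> [-9, -26, -28, -31] -> [-9, -26, -28, -31] -> [-31, -28, -26, -9]
  [-21, 35, -11] -> [35, -11, -21] -> [-11, -21] -> [-11, -21] -> [-21, -11]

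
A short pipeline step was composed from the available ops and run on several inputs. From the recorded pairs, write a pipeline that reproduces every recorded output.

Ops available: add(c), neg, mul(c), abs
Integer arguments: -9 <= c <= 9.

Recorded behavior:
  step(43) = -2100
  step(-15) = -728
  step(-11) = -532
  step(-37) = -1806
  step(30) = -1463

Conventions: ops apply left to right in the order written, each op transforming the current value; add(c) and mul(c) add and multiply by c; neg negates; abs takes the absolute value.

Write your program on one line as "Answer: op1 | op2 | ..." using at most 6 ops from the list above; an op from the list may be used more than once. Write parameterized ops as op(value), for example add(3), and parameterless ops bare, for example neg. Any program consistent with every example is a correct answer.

neg | abs | mul(-7) | mul(7) | add(7)

Check, running the answer program on each example:
  43 -> -43 -> 43 -> -301 -> -2107 -> -2100
  -15 -> 15 -> 15 -> -105 -> -735 -> -728
  -11 -> 11 -> 11 -> -77 -> -539 -> -532
  -37 -> 37 -> 37 -> -259 -> -1813 -> -1806
  30 -> -30 -> 30 -> -210 -> -1470 -> -1463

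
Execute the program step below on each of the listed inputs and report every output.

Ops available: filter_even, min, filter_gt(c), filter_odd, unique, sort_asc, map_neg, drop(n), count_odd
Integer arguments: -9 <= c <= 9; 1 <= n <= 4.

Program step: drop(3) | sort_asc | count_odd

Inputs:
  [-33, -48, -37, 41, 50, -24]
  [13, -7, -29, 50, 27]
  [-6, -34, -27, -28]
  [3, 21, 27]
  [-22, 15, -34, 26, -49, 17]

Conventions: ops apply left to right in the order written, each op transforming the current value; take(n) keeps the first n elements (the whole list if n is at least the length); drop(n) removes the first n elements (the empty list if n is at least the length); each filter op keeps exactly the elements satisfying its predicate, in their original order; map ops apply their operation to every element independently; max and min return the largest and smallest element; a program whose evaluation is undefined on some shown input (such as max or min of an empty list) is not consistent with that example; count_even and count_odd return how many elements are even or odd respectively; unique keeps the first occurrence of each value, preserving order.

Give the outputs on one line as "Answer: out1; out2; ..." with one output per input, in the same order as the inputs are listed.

1; 1; 0; 0; 2

Execution, op by op:
  [-33, -48, -37, 41, 50, -24] -> [41, 50, -24] -> [-24, 41, 50] -> 1
  [13, -7, -29, 50, 27] -> [50, 27] -> [27, 50] -> 1
  [-6, -34, -27, -28] -> [-28] -> [-28] -> 0
  [3, 21, 27] -> [] -> [] -> 0
  [-22, 15, -34, 26, -49, 17] -> [26, -49, 17] -> [-49, 17, 26] -> 2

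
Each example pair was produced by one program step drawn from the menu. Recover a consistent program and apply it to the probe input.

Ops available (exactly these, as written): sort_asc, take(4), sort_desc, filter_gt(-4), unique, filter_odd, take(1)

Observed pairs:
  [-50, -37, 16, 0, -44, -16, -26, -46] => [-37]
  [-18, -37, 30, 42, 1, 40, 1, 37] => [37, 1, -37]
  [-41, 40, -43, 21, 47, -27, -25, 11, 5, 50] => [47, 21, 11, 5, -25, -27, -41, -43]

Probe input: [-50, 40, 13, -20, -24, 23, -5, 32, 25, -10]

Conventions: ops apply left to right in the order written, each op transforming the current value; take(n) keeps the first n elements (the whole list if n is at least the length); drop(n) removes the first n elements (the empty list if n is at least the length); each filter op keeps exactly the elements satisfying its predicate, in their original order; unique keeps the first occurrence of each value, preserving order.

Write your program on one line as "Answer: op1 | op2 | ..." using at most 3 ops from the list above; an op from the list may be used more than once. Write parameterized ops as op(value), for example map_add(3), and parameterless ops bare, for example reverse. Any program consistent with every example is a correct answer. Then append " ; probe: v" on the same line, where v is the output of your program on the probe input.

sort_desc | filter_odd | unique ; probe: [25, 23, 13, -5]

Check, running the answer program on each example:
  [-50, -37, 16, 0, -44, -16, -26, -46] -> [16, 0, -16, -26, -37, -44, -46, -50] -> [-37] -> [-37]
  [-18, -37, 30, 42, 1, 40, 1, 37] -> [42, 40, 37, 30, 1, 1, -18, -37] -> [37, 1, 1, -37] -> [37, 1, -37]
  [-41, 40, -43, 21, 47, -27, -25, 11, 5, 50] -> [50, 47, 40, 21, 11, 5, -25, -27, -41, -43] -> [47, 21, 11, 5, -25, -27, -41, -43] -> [47, 21, 11, 5, -25, -27, -41, -43]
  probe: [-50, 40, 13, -20, -24, 23, -5, 32, 25, -10] -> [40, 32, 25, 23, 13, -5, -10, -20, -24, -50] -> [25, 23, 13, -5] -> [25, 23, 13, -5]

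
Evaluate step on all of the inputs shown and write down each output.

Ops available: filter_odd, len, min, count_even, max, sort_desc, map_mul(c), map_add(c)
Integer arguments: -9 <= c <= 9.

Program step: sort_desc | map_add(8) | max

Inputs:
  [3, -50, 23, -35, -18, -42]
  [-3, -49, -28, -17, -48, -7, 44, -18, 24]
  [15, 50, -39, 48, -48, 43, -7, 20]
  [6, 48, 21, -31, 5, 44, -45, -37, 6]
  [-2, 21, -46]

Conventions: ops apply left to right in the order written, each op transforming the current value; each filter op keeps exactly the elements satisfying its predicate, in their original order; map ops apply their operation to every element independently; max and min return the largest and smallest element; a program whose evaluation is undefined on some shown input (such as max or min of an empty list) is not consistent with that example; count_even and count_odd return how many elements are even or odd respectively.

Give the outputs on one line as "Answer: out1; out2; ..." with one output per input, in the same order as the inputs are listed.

Execution, op by op:
  [3, -50, 23, -35, -18, -42] -> [23, 3, -18, -35, -42, -50] -> [31, 11, -10, -27, -34, -42] -> 31
  [-3, -49, -28, -17, -48, -7, 44, -18, 24] -> [44, 24, -3, -7, -17, -18, -28, -48, -49] -> [52, 32, 5, 1, -9, -10, -20, -40, -41] -> 52
  [15, 50, -39, 48, -48, 43, -7, 20] -> [50, 48, 43, 20, 15, -7, -39, -48] -> [58, 56, 51, 28, 23, 1, -31, -40] -> 58
  [6, 48, 21, -31, 5, 44, -45, -37, 6] -> [48, 44, 21, 6, 6, 5, -31, -37, -45] -> [56, 52, 29, 14, 14, 13, -23, -29, -37] -> 56
  [-2, 21, -46] -> [21, -2, -46] -> [29, 6, -38] -> 29

31; 52; 58; 56; 29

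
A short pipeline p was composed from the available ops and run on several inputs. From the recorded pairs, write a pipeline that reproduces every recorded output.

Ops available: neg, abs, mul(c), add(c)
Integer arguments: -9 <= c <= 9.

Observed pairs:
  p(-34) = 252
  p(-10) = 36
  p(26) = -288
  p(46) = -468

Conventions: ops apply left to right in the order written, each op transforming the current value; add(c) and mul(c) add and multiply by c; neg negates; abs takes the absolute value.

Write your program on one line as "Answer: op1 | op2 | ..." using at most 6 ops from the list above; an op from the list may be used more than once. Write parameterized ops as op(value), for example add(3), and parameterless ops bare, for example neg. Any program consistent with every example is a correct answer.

neg | add(1) | add(-8) | add(1) | mul(3) | mul(3)

Check, running the answer program on each example:
  -34 -> 34 -> 35 -> 27 -> 28 -> 84 -> 252
  -10 -> 10 -> 11 -> 3 -> 4 -> 12 -> 36
  26 -> -26 -> -25 -> -33 -> -32 -> -96 -> -288
  46 -> -46 -> -45 -> -53 -> -52 -> -156 -> -468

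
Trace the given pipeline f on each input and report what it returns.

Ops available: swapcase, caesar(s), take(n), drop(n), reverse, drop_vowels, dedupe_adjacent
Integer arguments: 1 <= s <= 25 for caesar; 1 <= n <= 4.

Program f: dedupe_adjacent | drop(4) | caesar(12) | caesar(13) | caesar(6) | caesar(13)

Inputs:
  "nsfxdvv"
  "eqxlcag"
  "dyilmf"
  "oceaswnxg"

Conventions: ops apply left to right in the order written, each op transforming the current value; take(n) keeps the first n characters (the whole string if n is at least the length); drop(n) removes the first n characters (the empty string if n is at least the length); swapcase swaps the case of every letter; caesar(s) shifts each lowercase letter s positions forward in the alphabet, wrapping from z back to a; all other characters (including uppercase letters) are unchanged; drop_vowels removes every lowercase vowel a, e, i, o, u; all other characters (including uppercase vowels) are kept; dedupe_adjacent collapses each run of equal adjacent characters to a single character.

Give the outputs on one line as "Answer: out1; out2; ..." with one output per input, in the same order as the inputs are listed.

Execution, op by op:
  "nsfxdvv" -> "nsfxdv" -> "dv" -> "ph" -> "cu" -> "ia" -> "vn"
  "eqxlcag" -> "eqxlcag" -> "cag" -> "oms" -> "bzf" -> "hfl" -> "usy"
  "dyilmf" -> "dyilmf" -> "mf" -> "yr" -> "le" -> "rk" -> "ex"
  "oceaswnxg" -> "oceaswnxg" -> "swnxg" -> "eizjs" -> "rvmwf" -> "xbscl" -> "kofpy"

"vn"; "usy"; "ex"; "kofpy"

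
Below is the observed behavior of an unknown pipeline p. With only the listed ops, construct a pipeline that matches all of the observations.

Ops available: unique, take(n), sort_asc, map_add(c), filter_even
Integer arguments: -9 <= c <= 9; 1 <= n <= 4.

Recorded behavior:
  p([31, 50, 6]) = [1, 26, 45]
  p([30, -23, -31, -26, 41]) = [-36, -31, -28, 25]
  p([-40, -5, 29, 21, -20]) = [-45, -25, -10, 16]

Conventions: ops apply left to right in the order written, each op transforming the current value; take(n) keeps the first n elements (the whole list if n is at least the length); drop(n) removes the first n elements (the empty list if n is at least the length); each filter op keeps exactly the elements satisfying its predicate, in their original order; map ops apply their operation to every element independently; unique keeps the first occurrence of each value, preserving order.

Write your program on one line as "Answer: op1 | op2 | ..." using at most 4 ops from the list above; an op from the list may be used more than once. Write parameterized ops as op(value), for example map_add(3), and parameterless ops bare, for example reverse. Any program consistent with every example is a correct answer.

sort_asc | take(4) | map_add(-2) | map_add(-3)

Check, running the answer program on each example:
  [31, 50, 6] -> [6, 31, 50] -> [6, 31, 50] -> [4, 29, 48] -> [1, 26, 45]
  [30, -23, -31, -26, 41] -> [-31, -26, -23, 30, 41] -> [-31, -26, -23, 30] -> [-33, -28, -25, 28] -> [-36, -31, -28, 25]
  [-40, -5, 29, 21, -20] -> [-40, -20, -5, 21, 29] -> [-40, -20, -5, 21] -> [-42, -22, -7, 19] -> [-45, -25, -10, 16]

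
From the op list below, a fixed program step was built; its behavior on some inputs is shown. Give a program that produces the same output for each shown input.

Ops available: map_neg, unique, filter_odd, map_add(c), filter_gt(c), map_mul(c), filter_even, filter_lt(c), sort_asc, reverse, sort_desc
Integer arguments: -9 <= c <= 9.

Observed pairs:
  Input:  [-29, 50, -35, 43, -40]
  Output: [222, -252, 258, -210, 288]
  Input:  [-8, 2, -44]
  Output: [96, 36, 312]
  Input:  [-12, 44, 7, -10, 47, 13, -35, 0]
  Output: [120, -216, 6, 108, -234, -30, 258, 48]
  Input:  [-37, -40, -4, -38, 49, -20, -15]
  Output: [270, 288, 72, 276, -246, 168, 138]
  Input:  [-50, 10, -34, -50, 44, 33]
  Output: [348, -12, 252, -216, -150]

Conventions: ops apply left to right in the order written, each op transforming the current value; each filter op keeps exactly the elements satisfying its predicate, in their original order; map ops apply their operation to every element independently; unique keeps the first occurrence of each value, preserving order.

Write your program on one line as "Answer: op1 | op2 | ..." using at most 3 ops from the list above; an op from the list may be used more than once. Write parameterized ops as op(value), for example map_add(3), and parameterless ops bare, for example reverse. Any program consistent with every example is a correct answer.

map_add(-8) | map_mul(-6) | unique

Check, running the answer program on each example:
  [-29, 50, -35, 43, -40] -> [-37, 42, -43, 35, -48] -> [222, -252, 258, -210, 288] -> [222, -252, 258, -210, 288]
  [-8, 2, -44] -> [-16, -6, -52] -> [96, 36, 312] -> [96, 36, 312]
  [-12, 44, 7, -10, 47, 13, -35, 0] -> [-20, 36, -1, -18, 39, 5, -43, -8] -> [120, -216, 6, 108, -234, -30, 258, 48] -> [120, -216, 6, 108, -234, -30, 258, 48]
  [-37, -40, -4, -38, 49, -20, -15] -> [-45, -48, -12, -46, 41, -28, -23] -> [270, 288, 72, 276, -246, 168, 138] -> [270, 288, 72, 276, -246, 168, 138]
  [-50, 10, -34, -50, 44, 33] -> [-58, 2, -42, -58, 36, 25] -> [348, -12, 252, 348, -216, -150] -> [348, -12, 252, -216, -150]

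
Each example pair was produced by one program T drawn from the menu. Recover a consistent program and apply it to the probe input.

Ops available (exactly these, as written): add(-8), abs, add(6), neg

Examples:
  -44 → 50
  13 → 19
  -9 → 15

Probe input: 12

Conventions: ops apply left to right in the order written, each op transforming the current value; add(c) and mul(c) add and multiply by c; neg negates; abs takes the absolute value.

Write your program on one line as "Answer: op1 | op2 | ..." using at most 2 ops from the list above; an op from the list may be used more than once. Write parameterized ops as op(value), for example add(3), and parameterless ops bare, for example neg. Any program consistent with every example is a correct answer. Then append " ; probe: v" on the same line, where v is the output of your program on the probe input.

abs | add(6) ; probe: 18

Check, running the answer program on each example:
  -44 -> 44 -> 50
  13 -> 13 -> 19
  -9 -> 9 -> 15
  probe: 12 -> 12 -> 18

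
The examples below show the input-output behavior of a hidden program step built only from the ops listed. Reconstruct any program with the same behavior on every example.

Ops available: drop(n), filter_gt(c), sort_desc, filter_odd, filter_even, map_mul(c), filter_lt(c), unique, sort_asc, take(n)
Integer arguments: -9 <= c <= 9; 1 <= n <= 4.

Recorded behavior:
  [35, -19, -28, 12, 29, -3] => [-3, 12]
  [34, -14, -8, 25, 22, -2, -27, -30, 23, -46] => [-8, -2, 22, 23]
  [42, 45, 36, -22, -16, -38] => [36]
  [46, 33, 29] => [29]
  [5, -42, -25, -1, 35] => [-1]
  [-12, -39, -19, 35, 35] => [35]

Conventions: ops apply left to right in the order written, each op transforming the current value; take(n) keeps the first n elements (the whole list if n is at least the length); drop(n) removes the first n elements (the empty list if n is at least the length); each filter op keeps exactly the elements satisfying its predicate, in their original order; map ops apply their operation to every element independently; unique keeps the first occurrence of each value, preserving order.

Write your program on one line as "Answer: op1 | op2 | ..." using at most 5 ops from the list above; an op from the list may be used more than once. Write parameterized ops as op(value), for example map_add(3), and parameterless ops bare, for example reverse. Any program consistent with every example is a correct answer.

drop(1) | sort_desc | filter_gt(-9) | drop(1) | sort_asc

Check, running the answer program on each example:
  [35, -19, -28, 12, 29, -3] -> [-19, -28, 12, 29, -3] -> [29, 12, -3, -19, -28] -> [29, 12, -3] -> [12, -3] -> [-3, 12]
  [34, -14, -8, 25, 22, -2, -27, -30, 23, -46] -> [-14, -8, 25, 22, -2, -27, -30, 23, -46] -> [25, 23, 22, -2, -8, -14, -27, -30, -46] -> [25, 23, 22, -2, -8] -> [23, 22, -2, -8] -> [-8, -2, 22, 23]
  [42, 45, 36, -22, -16, -38] -> [45, 36, -22, -16, -38] -> [45, 36, -16, -22, -38] -> [45, 36] -> [36] -> [36]
  [46, 33, 29] -> [33, 29] -> [33, 29] -> [33, 29] -> [29] -> [29]
  [5, -42, -25, -1, 35] -> [-42, -25, -1, 35] -> [35, -1, -25, -42] -> [35, -1] -> [-1] -> [-1]
  [-12, -39, -19, 35, 35] -> [-39, -19, 35, 35] -> [35, 35, -19, -39] -> [35, 35] -> [35] -> [35]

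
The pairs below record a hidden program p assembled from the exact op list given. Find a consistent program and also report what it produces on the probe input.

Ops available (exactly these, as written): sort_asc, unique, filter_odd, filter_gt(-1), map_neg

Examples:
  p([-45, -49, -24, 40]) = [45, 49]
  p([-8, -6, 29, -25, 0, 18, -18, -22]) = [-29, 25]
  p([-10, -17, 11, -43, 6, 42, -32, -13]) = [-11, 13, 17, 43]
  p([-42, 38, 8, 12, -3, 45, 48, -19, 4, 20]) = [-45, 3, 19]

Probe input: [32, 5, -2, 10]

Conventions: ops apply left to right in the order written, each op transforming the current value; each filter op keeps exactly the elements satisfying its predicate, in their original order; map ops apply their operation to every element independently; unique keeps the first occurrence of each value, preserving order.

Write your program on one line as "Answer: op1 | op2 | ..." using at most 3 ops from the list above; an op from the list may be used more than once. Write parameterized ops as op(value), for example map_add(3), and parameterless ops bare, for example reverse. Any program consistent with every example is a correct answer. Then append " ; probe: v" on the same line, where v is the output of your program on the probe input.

map_neg | filter_odd | sort_asc ; probe: [-5]

Check, running the answer program on each example:
  [-45, -49, -24, 40] -> [45, 49, 24, -40] -> [45, 49] -> [45, 49]
  [-8, -6, 29, -25, 0, 18, -18, -22] -> [8, 6, -29, 25, 0, -18, 18, 22] -> [-29, 25] -> [-29, 25]
  [-10, -17, 11, -43, 6, 42, -32, -13] -> [10, 17, -11, 43, -6, -42, 32, 13] -> [17, -11, 43, 13] -> [-11, 13, 17, 43]
  [-42, 38, 8, 12, -3, 45, 48, -19, 4, 20] -> [42, -38, -8, -12, 3, -45, -48, 19, -4, -20] -> [3, -45, 19] -> [-45, 3, 19]
  probe: [32, 5, -2, 10] -> [-32, -5, 2, -10] -> [-5] -> [-5]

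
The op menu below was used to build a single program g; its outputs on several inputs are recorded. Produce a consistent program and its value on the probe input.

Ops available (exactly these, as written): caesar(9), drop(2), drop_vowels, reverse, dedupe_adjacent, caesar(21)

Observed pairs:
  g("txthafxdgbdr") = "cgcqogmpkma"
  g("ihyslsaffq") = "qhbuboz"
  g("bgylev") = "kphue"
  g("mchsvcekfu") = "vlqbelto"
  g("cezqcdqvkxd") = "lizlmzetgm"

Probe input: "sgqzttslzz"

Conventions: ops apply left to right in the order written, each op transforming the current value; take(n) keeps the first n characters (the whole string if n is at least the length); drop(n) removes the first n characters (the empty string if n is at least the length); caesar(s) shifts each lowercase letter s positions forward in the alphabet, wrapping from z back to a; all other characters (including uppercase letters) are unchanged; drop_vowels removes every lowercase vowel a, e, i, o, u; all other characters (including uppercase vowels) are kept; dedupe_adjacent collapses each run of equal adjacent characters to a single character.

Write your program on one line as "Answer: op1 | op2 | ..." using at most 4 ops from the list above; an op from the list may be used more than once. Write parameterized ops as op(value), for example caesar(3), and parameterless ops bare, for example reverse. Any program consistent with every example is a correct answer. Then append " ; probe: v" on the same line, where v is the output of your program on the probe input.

drop_vowels | caesar(9) | dedupe_adjacent ; probe: "bpzicbui"

Check, running the answer program on each example:
  "txthafxdgbdr" -> "txthfxdgbdr" -> "cgcqogmpkma" -> "cgcqogmpkma"
  "ihyslsaffq" -> "hyslsffq" -> "qhbubooz" -> "qhbuboz"
  "bgylev" -> "bgylv" -> "kphue" -> "kphue"
  "mchsvcekfu" -> "mchsvckf" -> "vlqbelto" -> "vlqbelto"
  "cezqcdqvkxd" -> "czqcdqvkxd" -> "lizlmzetgm" -> "lizlmzetgm"
  probe: "sgqzttslzz" -> "sgqzttslzz" -> "bpziccbuii" -> "bpzicbui"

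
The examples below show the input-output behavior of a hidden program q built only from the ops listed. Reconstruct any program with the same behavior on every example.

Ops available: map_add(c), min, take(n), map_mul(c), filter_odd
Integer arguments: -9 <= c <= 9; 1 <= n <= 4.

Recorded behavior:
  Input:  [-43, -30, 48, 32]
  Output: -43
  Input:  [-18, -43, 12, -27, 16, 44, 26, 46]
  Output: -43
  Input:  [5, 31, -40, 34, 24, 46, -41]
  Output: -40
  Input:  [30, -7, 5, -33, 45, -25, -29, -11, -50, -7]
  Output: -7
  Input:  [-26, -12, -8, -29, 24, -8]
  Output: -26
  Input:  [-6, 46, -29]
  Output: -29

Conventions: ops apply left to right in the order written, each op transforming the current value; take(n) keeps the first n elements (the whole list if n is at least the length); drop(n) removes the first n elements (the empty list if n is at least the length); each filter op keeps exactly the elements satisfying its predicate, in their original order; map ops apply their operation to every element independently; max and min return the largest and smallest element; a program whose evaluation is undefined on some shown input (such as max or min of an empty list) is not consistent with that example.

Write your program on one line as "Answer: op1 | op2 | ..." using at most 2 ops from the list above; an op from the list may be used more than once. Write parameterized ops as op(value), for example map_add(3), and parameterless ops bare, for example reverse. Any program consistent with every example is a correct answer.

take(3) | min

Check, running the answer program on each example:
  [-43, -30, 48, 32] -> [-43, -30, 48] -> -43
  [-18, -43, 12, -27, 16, 44, 26, 46] -> [-18, -43, 12] -> -43
  [5, 31, -40, 34, 24, 46, -41] -> [5, 31, -40] -> -40
  [30, -7, 5, -33, 45, -25, -29, -11, -50, -7] -> [30, -7, 5] -> -7
  [-26, -12, -8, -29, 24, -8] -> [-26, -12, -8] -> -26
  [-6, 46, -29] -> [-6, 46, -29] -> -29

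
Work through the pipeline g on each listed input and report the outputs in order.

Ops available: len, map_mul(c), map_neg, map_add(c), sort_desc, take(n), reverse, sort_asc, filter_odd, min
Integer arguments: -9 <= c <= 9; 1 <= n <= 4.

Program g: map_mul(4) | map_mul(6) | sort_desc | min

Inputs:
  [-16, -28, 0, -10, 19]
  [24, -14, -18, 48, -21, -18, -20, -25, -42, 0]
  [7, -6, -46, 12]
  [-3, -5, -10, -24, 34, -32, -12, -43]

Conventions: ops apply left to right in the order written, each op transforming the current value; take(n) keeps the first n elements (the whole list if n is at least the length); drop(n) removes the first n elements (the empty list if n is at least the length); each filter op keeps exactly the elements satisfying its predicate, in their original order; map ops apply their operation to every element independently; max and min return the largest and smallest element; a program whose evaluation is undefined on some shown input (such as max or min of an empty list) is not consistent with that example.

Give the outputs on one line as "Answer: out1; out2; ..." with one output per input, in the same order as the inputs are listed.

Execution, op by op:
  [-16, -28, 0, -10, 19] -> [-64, -112, 0, -40, 76] -> [-384, -672, 0, -240, 456] -> [456, 0, -240, -384, -672] -> -672
  [24, -14, -18, 48, -21, -18, -20, -25, -42, 0] -> [96, -56, -72, 192, -84, -72, -80, -100, -168, 0] -> [576, -336, -432, 1152, -504, -432, -480, -600, -1008, 0] -> [1152, 576, 0, -336, -432, -432, -480, -504, -600, -1008] -> -1008
  [7, -6, -46, 12] -> [28, -24, -184, 48] -> [168, -144, -1104, 288] -> [288, 168, -144, -1104] -> -1104
  [-3, -5, -10, -24, 34, -32, -12, -43] -> [-12, -20, -40, -96, 136, -128, -48, -172] -> [-72, -120, -240, -576, 816, -768, -288, -1032] -> [816, -72, -120, -240, -288, -576, -768, -1032] -> -1032

-672; -1008; -1104; -1032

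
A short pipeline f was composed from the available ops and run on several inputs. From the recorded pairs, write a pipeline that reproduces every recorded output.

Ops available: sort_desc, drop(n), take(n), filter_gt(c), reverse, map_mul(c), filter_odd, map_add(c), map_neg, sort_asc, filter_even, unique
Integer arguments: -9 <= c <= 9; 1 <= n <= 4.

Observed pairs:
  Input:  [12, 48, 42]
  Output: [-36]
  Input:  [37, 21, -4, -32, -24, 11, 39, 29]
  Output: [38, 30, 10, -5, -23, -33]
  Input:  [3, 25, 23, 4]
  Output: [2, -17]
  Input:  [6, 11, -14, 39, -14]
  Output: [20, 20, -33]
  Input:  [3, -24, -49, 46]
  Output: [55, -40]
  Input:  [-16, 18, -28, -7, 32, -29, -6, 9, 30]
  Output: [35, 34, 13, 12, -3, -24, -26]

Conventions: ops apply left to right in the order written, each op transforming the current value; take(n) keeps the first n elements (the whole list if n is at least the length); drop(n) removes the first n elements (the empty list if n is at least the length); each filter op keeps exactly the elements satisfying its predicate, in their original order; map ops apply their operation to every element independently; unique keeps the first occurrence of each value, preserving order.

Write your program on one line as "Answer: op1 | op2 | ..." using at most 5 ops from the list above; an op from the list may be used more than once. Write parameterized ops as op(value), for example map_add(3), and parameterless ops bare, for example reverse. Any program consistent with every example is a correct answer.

drop(2) | sort_asc | map_add(-6) | map_neg

Check, running the answer program on each example:
  [12, 48, 42] -> [42] -> [42] -> [36] -> [-36]
  [37, 21, -4, -32, -24, 11, 39, 29] -> [-4, -32, -24, 11, 39, 29] -> [-32, -24, -4, 11, 29, 39] -> [-38, -30, -10, 5, 23, 33] -> [38, 30, 10, -5, -23, -33]
  [3, 25, 23, 4] -> [23, 4] -> [4, 23] -> [-2, 17] -> [2, -17]
  [6, 11, -14, 39, -14] -> [-14, 39, -14] -> [-14, -14, 39] -> [-20, -20, 33] -> [20, 20, -33]
  [3, -24, -49, 46] -> [-49, 46] -> [-49, 46] -> [-55, 40] -> [55, -40]
  [-16, 18, -28, -7, 32, -29, -6, 9, 30] -> [-28, -7, 32, -29, -6, 9, 30] -> [-29, -28, -7, -6, 9, 30, 32] -> [-35, -34, -13, -12, 3, 24, 26] -> [35, 34, 13, 12, -3, -24, -26]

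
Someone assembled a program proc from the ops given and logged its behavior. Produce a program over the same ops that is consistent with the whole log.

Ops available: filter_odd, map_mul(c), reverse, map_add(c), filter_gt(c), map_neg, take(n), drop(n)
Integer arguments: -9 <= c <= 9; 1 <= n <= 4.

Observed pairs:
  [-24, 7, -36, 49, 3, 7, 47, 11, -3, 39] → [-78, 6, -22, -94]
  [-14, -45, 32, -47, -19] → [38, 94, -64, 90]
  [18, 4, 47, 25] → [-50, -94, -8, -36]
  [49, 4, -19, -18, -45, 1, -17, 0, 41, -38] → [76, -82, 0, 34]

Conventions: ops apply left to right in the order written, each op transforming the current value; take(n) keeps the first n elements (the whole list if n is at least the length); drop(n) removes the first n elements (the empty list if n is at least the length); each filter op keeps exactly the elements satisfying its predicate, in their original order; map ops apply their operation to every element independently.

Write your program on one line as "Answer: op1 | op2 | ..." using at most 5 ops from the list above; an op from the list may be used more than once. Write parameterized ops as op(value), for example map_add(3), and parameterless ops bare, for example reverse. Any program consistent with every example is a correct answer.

map_neg | reverse | take(4) | map_mul(2)

Check, running the answer program on each example:
  [-24, 7, -36, 49, 3, 7, 47, 11, -3, 39] -> [24, -7, 36, -49, -3, -7, -47, -11, 3, -39] -> [-39, 3, -11, -47, -7, -3, -49, 36, -7, 24] -> [-39, 3, -11, -47] -> [-78, 6, -22, -94]
  [-14, -45, 32, -47, -19] -> [14, 45, -32, 47, 19] -> [19, 47, -32, 45, 14] -> [19, 47, -32, 45] -> [38, 94, -64, 90]
  [18, 4, 47, 25] -> [-18, -4, -47, -25] -> [-25, -47, -4, -18] -> [-25, -47, -4, -18] -> [-50, -94, -8, -36]
  [49, 4, -19, -18, -45, 1, -17, 0, 41, -38] -> [-49, -4, 19, 18, 45, -1, 17, 0, -41, 38] -> [38, -41, 0, 17, -1, 45, 18, 19, -4, -49] -> [38, -41, 0, 17] -> [76, -82, 0, 34]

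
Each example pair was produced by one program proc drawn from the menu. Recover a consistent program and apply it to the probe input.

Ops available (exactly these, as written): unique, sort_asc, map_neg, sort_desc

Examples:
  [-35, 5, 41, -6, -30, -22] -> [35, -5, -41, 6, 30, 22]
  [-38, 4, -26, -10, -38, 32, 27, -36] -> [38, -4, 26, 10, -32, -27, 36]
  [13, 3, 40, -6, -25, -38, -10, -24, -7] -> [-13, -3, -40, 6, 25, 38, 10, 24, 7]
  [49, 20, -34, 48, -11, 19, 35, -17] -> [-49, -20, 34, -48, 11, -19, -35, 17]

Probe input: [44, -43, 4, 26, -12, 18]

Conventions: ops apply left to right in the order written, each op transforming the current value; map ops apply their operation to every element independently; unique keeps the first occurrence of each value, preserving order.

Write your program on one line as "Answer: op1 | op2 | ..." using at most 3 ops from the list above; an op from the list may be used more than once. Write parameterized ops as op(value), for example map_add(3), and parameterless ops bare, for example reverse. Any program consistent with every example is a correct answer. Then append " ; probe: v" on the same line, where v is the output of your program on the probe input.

map_neg | unique ; probe: [-44, 43, -4, -26, 12, -18]

Check, running the answer program on each example:
  [-35, 5, 41, -6, -30, -22] -> [35, -5, -41, 6, 30, 22] -> [35, -5, -41, 6, 30, 22]
  [-38, 4, -26, -10, -38, 32, 27, -36] -> [38, -4, 26, 10, 38, -32, -27, 36] -> [38, -4, 26, 10, -32, -27, 36]
  [13, 3, 40, -6, -25, -38, -10, -24, -7] -> [-13, -3, -40, 6, 25, 38, 10, 24, 7] -> [-13, -3, -40, 6, 25, 38, 10, 24, 7]
  [49, 20, -34, 48, -11, 19, 35, -17] -> [-49, -20, 34, -48, 11, -19, -35, 17] -> [-49, -20, 34, -48, 11, -19, -35, 17]
  probe: [44, -43, 4, 26, -12, 18] -> [-44, 43, -4, -26, 12, -18] -> [-44, 43, -4, -26, 12, -18]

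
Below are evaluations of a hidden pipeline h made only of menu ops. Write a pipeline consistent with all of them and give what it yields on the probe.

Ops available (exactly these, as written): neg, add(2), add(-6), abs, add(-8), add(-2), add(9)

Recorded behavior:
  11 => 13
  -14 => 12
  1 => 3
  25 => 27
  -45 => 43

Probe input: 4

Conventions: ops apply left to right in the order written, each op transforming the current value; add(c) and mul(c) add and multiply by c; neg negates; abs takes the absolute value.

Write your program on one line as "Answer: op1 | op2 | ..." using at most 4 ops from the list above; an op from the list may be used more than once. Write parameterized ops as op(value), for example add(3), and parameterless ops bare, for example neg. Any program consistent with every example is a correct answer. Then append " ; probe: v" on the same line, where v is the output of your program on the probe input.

neg | add(-2) | abs ; probe: 6

Check, running the answer program on each example:
  11 -> -11 -> -13 -> 13
  -14 -> 14 -> 12 -> 12
  1 -> -1 -> -3 -> 3
  25 -> -25 -> -27 -> 27
  -45 -> 45 -> 43 -> 43
  probe: 4 -> -4 -> -6 -> 6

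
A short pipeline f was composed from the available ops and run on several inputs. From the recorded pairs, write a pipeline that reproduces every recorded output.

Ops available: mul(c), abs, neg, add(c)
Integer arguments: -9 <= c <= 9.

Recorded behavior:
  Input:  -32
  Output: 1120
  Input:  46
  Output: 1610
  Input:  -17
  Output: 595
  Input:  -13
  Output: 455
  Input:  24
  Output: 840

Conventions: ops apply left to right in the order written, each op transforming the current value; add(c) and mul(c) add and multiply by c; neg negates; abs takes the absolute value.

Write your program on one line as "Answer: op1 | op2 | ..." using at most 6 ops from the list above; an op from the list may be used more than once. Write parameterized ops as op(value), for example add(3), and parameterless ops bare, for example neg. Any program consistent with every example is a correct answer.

neg | mul(-7) | neg | mul(-5) | abs

Check, running the answer program on each example:
  -32 -> 32 -> -224 -> 224 -> -1120 -> 1120
  46 -> -46 -> 322 -> -322 -> 1610 -> 1610
  -17 -> 17 -> -119 -> 119 -> -595 -> 595
  -13 -> 13 -> -91 -> 91 -> -455 -> 455
  24 -> -24 -> 168 -> -168 -> 840 -> 840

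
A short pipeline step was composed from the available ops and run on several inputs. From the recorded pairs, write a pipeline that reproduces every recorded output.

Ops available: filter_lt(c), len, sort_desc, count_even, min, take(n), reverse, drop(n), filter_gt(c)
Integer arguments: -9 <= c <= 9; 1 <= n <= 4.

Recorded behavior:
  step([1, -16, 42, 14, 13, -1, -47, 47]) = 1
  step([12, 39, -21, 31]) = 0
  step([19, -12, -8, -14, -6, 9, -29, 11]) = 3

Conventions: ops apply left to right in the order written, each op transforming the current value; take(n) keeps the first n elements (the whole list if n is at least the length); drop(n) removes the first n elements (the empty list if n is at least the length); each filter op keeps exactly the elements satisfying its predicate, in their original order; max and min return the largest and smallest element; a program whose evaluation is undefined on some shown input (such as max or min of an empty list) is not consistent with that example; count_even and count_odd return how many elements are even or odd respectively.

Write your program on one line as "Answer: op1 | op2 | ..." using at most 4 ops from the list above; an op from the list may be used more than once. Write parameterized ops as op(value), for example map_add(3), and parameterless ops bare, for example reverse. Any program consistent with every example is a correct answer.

filter_lt(8) | drop(1) | reverse | count_even

Check, running the answer program on each example:
  [1, -16, 42, 14, 13, -1, -47, 47] -> [1, -16, -1, -47] -> [-16, -1, -47] -> [-47, -1, -16] -> 1
  [12, 39, -21, 31] -> [-21] -> [] -> [] -> 0
  [19, -12, -8, -14, -6, 9, -29, 11] -> [-12, -8, -14, -6, -29] -> [-8, -14, -6, -29] -> [-29, -6, -14, -8] -> 3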